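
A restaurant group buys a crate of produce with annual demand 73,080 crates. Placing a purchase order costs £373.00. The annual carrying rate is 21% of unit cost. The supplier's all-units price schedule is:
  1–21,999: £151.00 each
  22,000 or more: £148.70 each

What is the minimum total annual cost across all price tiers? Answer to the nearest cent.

Holding cost per unit per year at price C is H = 0.21·C.
Candidates are each tier's EOQ (if it falls in that tier) and each price-break quantity.
EOQ at £151.00 = 1311.2 (feasible in tier 1): TC = 73,080×£151.00 + (73,080/1311.2)×373 + (1311.2/2)×0.21×£151.00 = £11,076,658.31.
EOQ at £148.70 = 1321.3 < 22000, so use break Q=22000: TC = 73,080×£148.70 + (73,080/22000.0)×373 + (22000.0/2)×0.21×£148.70 = £11,211,732.04.
Lowest total cost among the candidates is at Q = 1311.2.

TC* ≈ £11,076,658.31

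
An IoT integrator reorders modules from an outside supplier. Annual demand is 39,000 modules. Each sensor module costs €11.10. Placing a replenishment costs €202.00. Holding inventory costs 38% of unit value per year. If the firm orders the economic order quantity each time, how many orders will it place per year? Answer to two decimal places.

Holding cost H = 0.38 × €11.10 = €4.2180 per unit per year.
The optimal lot size = √(2DS/H) = √(2 × 39,000 × 202 / 4.218) ≈ 1932.72.
Orders per year = D / Q* = 39,000 / 1932.72 ≈ 20.179.

N ≈ 20.18 orders per year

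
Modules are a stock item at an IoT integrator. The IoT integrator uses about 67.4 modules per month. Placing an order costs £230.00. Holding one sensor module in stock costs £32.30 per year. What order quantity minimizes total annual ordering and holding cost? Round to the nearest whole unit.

Annual demand D = 67.4 × 12 = 808.8.
EOQ = √(2DS / H) = √(2 × 808.8 × 230 / 32.3).
= √(372,048 / 32.3) = √11,518.5139 ≈ 107.324.

Q* ≈ 107 modules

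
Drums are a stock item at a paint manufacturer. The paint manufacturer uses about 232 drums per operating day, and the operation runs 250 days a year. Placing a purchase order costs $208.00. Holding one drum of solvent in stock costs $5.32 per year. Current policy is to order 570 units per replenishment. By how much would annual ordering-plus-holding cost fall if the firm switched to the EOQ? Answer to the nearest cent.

Annual demand D = 232 × 250 = 58,000.
EOQ = √(2DS/H) = √(2 × 58,000 × 208 / 5.32) ≈ 2129.63.
Cost at Q* = (D/Q*)S + (Q*/2)H = √(2DSH) ≈ $11,329.65.
Cost at Q = 570: (58,000/570)×208 + (570/2)×5.32 = $21,164.91 + $1,516.20 = $22,681.11.
Excess = $22,681.11 − $11,329.65 = $11,351.46.

Extra cost ≈ $11,351.46 per year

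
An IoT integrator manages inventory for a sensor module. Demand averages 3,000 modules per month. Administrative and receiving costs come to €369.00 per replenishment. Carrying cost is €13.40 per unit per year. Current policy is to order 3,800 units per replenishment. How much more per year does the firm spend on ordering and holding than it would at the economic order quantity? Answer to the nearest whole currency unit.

Annual demand D = 3,000 × 12 = 36,000.
EOQ = √(2DS/H) = √(2 × 36,000 × 369 / 13.4) ≈ 1408.08.
Cost at Q* = (D/Q*)S + (Q*/2)H = √(2DSH) ≈ €18,868.26.
Cost at Q = 3,800: (36,000/3,800)×369 + (3,800/2)×13.4 = €3,495.79 + €25,460.00 = €28,955.79.
Excess = €28,955.79 − €18,868.26 = €10,087.53.

Extra cost ≈ €10,088 per year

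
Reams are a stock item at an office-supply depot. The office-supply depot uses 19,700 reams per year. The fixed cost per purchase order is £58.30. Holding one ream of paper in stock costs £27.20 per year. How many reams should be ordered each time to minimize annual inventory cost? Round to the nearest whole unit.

Q* ≈ 291 reams

EOQ = √(2DS / H) = √(2 × 19,700 × 58.3 / 27.2).
= √(2,297,020 / 27.2) = √84,449.2647 ≈ 290.602.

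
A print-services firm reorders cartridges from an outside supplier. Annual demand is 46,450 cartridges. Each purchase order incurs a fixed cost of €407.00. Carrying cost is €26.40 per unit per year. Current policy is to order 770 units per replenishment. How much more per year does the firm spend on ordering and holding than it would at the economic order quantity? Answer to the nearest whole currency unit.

Extra cost ≈ €3,122 per year

EOQ = √(2DS/H) = √(2 × 46,450 × 407 / 26.4) ≈ 1196.75.
Cost at Q* = (D/Q*)S + (Q*/2)H = √(2DSH) ≈ €31,594.18.
Cost at Q = 770: (46,450/770)×407 + (770/2)×26.4 = €24,552.14 + €10,164.00 = €34,716.14.
Excess = €34,716.14 − €31,594.18 = €3,121.97.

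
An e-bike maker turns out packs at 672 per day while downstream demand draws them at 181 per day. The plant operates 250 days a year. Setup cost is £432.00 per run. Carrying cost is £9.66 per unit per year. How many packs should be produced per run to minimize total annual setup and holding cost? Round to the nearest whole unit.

Q* ≈ 2,354 packs

Annual demand D = 181 × 250 = 45,250.
Production build-up factor (1 − d/p) = 1 − 181/672 = 0.7307.
Q* = √(2DS / (H(1 − d/p))) = √(2 × 45,250 × 432 / (9.66 × 0.7307)).
= √(39,096,000 / 7.0581) ≈ 2353.539.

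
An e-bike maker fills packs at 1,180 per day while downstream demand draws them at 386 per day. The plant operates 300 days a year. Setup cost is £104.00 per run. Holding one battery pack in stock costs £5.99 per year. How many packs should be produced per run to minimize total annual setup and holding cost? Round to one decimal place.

Q* ≈ 2,444.6 packs

Annual demand D = 386 × 300 = 115,800.
Production build-up factor (1 − d/p) = 1 − 386/1,180 = 0.6729.
Q* = √(2DS / (H(1 − d/p))) = √(2 × 115,800 × 104 / (5.99 × 0.6729)).
= √(24,086,400 / 4.0306) ≈ 2444.575.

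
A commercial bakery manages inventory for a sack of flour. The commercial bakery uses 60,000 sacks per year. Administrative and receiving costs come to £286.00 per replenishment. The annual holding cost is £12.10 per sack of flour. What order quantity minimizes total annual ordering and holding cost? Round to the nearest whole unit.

EOQ = √(2DS / H) = √(2 × 60,000 × 286 / 12.1).
= √(34,320,000 / 12.1) = √2,836,363.6364 ≈ 1684.151.

Q* ≈ 1,684 sacks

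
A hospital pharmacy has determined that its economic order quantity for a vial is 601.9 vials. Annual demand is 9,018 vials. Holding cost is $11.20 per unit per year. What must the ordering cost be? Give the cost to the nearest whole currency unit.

S ≈ $225

The basic EOQ model gives Q* = √(2DS/H); rearrange for the unknown.
From Q* = √(2DS/H): S = Q*²H / (2D) = 601.9² × 11.2 / (2 × 9,018) = 224.9710.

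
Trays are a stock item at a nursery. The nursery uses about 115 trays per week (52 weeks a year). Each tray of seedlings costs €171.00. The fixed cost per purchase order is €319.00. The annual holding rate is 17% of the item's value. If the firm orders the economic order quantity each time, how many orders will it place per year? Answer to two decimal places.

N ≈ 16.51 orders per year

Annual demand D = 115 × 52 = 5,980.
Holding cost H = 0.17 × €171.00 = €29.0700 per unit per year.
EOQ = √(2DS/H) = √(2 × 5,980 × 319 / 29.07) ≈ 362.28.
Orders per year = D / Q* = 5,980 / 362.28 ≈ 16.507.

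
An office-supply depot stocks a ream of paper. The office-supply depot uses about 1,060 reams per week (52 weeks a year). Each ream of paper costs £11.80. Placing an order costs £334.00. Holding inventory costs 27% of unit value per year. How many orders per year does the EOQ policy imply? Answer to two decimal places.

N ≈ 16.21 orders per year

Annual demand D = 1,060 × 52 = 55,120.
Holding cost H = 0.27 × £11.80 = £3.1860 per unit per year.
Q* = √(2DS/H) = √(2 × 55,120 × 334 / 3.186) ≈ 3399.54.
Orders per year = D / Q* = 55,120 / 3399.54 ≈ 16.214.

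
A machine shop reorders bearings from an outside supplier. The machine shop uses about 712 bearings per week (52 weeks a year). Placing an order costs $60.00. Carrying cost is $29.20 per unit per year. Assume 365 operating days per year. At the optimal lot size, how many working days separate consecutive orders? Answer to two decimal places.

Annual demand D = 712 × 52 = 37,024.
EOQ = √(2DS/H) = √(2 × 37,024 × 60 / 29.2) ≈ 390.07.
Cycle time = Q*/D × 365 = 390.07 / 37,024 × 365 ≈ 3.845 days.

T ≈ 3.85 days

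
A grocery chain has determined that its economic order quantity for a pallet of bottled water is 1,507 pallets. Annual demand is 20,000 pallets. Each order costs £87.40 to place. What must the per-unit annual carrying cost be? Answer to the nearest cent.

H ≈ £1.54

Invert the EOQ relation Q*² = 2DS/H.
From Q* = √(2DS/H): H = 2DS / Q*² = 2 × 20,000 × 87.4 / 1,507² = 1.5394.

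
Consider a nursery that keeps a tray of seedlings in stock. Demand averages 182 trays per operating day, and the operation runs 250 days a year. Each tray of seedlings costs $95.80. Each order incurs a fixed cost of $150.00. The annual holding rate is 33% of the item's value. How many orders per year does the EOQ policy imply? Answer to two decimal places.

N ≈ 69.24 orders per year

Annual demand D = 182 × 250 = 45,500.
Holding cost H = 0.33 × $95.80 = $31.6140 per unit per year.
The optimal lot size = √(2DS/H) = √(2 × 45,500 × 150 / 31.614) ≈ 657.09.
Orders per year = D / Q* = 45,500 / 657.09 ≈ 69.244.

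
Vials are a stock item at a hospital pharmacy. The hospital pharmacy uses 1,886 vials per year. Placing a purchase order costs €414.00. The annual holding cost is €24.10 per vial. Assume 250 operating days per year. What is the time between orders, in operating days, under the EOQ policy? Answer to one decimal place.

T ≈ 33.7 days

EOQ = √(2DS/H) = √(2 × 1,886 × 414 / 24.1) ≈ 254.55.
Cycle time = Q*/D × 250 = 254.55 / 1,886 × 250 ≈ 33.742 days.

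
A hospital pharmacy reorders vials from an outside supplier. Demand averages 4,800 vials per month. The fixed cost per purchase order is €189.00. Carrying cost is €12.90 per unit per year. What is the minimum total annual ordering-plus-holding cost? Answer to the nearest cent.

TC* ≈ €16,759.15

Annual demand D = 4,800 × 12 = 57,600.
The optimal lot size = √(2DS/H) = √(2 × 57,600 × 189 / 12.9) ≈ 1299.16.
At the optimum the two cost components are equal, so total cost = 2·(Q*/2)H = Q*·H.
Minimum total = √(2DSH) = √(2 × 57,600 × 189 × 12.9) ≈ 16759.150.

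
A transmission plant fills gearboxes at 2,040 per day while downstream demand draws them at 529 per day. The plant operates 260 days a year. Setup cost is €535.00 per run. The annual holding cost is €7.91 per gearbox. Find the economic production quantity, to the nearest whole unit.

Annual demand D = 529 × 260 = 137,540.
Production build-up factor (1 − d/p) = 1 − 529/2,040 = 0.7407.
Q* = √(2DS / (H(1 − d/p))) = √(2 × 137,540 × 535 / (7.91 × 0.7407)).
= √(147,167,800 / 5.8588) ≈ 5011.884.

Q* ≈ 5,012 gearboxes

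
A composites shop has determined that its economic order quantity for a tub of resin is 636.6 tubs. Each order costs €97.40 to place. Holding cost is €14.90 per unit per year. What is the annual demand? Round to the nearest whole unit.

D ≈ 30,998 tubs per year

Invert the EOQ relation Q*² = 2DS/H.
From Q* = √(2DS/H): D = Q*²H / (2S) = 636.6² × 14.9 / (2 × 97.4) = 30997.779.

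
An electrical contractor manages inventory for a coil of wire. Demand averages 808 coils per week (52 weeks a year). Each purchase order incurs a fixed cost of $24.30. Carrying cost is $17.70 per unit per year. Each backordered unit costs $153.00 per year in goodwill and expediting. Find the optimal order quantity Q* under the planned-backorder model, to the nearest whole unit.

Annual demand D = 808 × 52 = 42,016.
With planned backorders, Q* = √(2DS/H) · √((H+B)/B).
√(2DS/H) = √(2 × 42,016 × 24.3 / 17.7) = 339.656.
√((H+B)/B) = √((17.7+153)/153) = 1.0563.
Q* ≈ 358.765.

Q* ≈ 359 coils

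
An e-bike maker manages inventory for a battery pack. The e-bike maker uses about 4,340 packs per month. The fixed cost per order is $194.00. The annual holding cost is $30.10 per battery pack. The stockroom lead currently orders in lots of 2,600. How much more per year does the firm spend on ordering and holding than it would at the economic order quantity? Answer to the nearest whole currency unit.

Extra cost ≈ $18,354 per year

Annual demand D = 4,340 × 12 = 52,080.
EOQ = √(2DS/H) = √(2 × 52,080 × 194 / 30.1) ≈ 819.35.
Cost at Q* = (D/Q*)S + (Q*/2)H = √(2DSH) ≈ $24,662.36.
Cost at Q = 2,600: (52,080/2,600)×194 + (2,600/2)×30.1 = $3,885.97 + $39,130.00 = $43,015.97.
Excess = $43,015.97 − $24,662.36 = $18,353.61.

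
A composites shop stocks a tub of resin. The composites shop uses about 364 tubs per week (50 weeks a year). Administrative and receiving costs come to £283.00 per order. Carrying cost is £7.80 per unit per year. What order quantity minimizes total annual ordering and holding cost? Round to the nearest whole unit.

Q* ≈ 1,149 tubs

Annual demand D = 364 × 50 = 18,200.
EOQ = √(2DS / H) = √(2 × 18,200 × 283 / 7.8).
= √(10,301,200 / 7.8) = √1,320,666.6667 ≈ 1149.203.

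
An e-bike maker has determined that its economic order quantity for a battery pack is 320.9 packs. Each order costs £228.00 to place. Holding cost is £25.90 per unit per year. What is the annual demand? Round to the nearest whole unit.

D ≈ 5,849 packs per year

The basic EOQ model gives Q* = √(2DS/H); rearrange for the unknown.
From Q* = √(2DS/H): D = Q*²H / (2S) = 320.9² × 25.9 / (2 × 228) = 5848.902.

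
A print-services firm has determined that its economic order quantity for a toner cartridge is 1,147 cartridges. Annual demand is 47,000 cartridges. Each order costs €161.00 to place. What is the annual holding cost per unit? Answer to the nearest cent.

Invert the EOQ relation Q*² = 2DS/H.
From Q* = √(2DS/H): H = 2DS / Q*² = 2 × 47,000 × 161 / 1,147² = 11.5034.

H ≈ €11.50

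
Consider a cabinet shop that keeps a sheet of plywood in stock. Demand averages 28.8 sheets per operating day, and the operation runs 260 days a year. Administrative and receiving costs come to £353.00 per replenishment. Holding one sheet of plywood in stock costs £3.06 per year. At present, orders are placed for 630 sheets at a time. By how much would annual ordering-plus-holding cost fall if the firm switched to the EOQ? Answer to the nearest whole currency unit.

Extra cost ≈ £1,138 per year

Annual demand D = 28.8 × 260 = 7,488.
EOQ = √(2DS/H) = √(2 × 7,488 × 353 / 3.06) ≈ 1314.39.
Cost at Q* = (D/Q*)S + (Q*/2)H = √(2DSH) ≈ £4,022.04.
Cost at Q = 630: (7,488/630)×353 + (630/2)×3.06 = £4,195.66 + £963.90 = £5,159.56.
Excess = £5,159.56 − £4,022.04 = £1,137.52.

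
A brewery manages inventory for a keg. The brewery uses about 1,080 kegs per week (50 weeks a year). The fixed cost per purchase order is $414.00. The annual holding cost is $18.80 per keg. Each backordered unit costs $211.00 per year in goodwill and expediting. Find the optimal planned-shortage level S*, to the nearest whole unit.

Annual demand D = 1,080 × 50 = 54,000.
With planned backorders, Q* = √(2DS/H) · √((H+B)/B).
√(2DS/H) = √(2 × 54,000 × 414 / 18.8) = 1542.173.
√((H+B)/B) = √((18.8+211)/211) = 1.0436.
Q* ≈ 1609.411.
S* = Q* · H/(H+B) = 1609.411 × 18.8/229.8 ≈ 131.666.

S* ≈ 132 kegs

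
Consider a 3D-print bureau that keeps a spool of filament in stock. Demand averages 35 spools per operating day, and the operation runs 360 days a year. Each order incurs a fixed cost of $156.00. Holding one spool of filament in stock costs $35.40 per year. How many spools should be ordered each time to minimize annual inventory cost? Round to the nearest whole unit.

Q* ≈ 333 spools

Annual demand D = 35 × 360 = 12,600.
EOQ = √(2DS / H) = √(2 × 12,600 × 156 / 35.4).
= √(3,931,200 / 35.4) = √111,050.8475 ≈ 333.243.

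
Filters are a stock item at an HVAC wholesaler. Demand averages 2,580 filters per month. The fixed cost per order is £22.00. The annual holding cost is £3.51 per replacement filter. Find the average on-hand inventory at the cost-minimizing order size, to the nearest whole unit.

Annual demand D = 2,580 × 12 = 30,960.
The optimal lot size = √(2DS/H) = √(2 × 30,960 × 22 / 3.51) ≈ 622.98.
Average inventory = Q*/2 ≈ 622.98 / 2 = 311.489.

Average inventory ≈ 311 filters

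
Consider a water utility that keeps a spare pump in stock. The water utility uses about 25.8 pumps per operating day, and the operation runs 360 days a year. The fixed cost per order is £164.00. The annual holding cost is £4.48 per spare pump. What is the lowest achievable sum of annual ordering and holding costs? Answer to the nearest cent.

Annual demand D = 25.8 × 360 = 9,288.
The optimal lot size = √(2DS/H) = √(2 × 9,288 × 164 / 4.48) ≈ 824.63.
At the optimum the two cost components are equal, so total cost = 2·(Q*/2)H = Q*·H.
Minimum total = √(2DSH) = √(2 × 9,288 × 164 × 4.48) ≈ 3694.341.

TC* ≈ £3,694.34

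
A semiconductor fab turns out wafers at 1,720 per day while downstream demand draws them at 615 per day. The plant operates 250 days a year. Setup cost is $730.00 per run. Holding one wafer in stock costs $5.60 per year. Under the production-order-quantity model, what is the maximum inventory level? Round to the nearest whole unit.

I_max ≈ 5,075 wafers

Annual demand D = 615 × 250 = 153,750.
Production build-up factor (1 − d/p) = 1 − 615/1,720 = 0.6424.
Q* = √(2DS / (H(1 − d/p))) = √(2 × 153,750 × 730 / (5.6 × 0.6424)).
= √(224,475,000 / 3.5977) ≈ 7899.017.
Maximum inventory = Q*(1 − d/p) = 7899.017 × 0.6424 ≈ 5074.659.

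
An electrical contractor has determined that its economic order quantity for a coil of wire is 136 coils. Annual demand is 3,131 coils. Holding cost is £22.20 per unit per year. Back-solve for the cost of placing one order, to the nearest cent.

The basic EOQ model gives Q* = √(2DS/H); rearrange for the unknown.
From Q* = √(2DS/H): S = Q*²H / (2D) = 136² × 22.2 / (2 × 3,131) = 65.5719.

S ≈ £65.57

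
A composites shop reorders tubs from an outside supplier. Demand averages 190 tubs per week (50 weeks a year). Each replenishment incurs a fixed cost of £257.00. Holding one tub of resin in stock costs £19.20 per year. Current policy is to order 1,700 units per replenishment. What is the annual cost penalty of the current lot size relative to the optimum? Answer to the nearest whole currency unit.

Annual demand D = 190 × 50 = 9,500.
EOQ = √(2DS/H) = √(2 × 9,500 × 257 / 19.2) ≈ 504.30.
Cost at Q* = (D/Q*)S + (Q*/2)H = √(2DSH) ≈ £9,682.64.
Cost at Q = 1,700: (9,500/1,700)×257 + (1,700/2)×19.2 = £1,436.18 + £16,320.00 = £17,756.18.
Excess = £17,756.18 − £9,682.64 = £8,073.53.

Extra cost ≈ £8,074 per year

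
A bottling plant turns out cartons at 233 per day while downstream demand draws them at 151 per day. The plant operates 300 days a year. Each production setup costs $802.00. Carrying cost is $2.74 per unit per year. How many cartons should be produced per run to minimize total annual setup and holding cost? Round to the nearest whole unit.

Q* ≈ 8,681 cartons

Annual demand D = 151 × 300 = 45,300.
Production build-up factor (1 − d/p) = 1 − 151/233 = 0.3519.
Q* = √(2DS / (H(1 − d/p))) = √(2 × 45,300 × 802 / (2.74 × 0.3519)).
= √(72,661,200 / 0.9643) ≈ 8680.546.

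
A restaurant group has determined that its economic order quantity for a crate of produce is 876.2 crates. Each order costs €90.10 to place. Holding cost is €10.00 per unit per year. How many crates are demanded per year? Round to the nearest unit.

The basic EOQ model gives Q* = √(2DS/H); rearrange for the unknown.
From Q* = √(2DS/H): D = Q*²H / (2S) = 876.2² × 10 / (2 × 90.1) = 42604.131.

D ≈ 42,604 crates per year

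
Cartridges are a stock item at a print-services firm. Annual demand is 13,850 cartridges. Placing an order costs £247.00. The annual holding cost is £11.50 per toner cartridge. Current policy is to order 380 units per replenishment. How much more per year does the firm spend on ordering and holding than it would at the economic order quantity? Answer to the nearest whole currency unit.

Extra cost ≈ £2,317 per year

EOQ = √(2DS/H) = √(2 × 13,850 × 247 / 11.5) ≈ 771.33.
Cost at Q* = (D/Q*)S + (Q*/2)H = √(2DSH) ≈ £8,870.28.
Cost at Q = 380: (13,850/380)×247 + (380/2)×11.5 = £9,002.50 + £2,185.00 = £11,187.50.
Excess = £11,187.50 − £8,870.28 = £2,317.22.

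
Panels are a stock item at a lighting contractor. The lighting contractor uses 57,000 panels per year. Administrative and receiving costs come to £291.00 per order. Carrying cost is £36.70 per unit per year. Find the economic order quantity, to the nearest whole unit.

Q* ≈ 951 panels

EOQ = √(2DS / H) = √(2 × 57,000 × 291 / 36.7).
= √(33,174,000 / 36.7) = √903,923.7057 ≈ 950.749.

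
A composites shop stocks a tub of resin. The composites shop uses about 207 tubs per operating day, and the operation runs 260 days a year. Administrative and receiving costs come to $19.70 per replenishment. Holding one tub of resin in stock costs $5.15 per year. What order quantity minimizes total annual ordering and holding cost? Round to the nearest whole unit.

Q* ≈ 642 tubs

Annual demand D = 207 × 260 = 53,820.
EOQ = √(2DS / H) = √(2 × 53,820 × 19.7 / 5.15).
= √(2,120,508 / 5.15) = √411,749.1262 ≈ 641.677.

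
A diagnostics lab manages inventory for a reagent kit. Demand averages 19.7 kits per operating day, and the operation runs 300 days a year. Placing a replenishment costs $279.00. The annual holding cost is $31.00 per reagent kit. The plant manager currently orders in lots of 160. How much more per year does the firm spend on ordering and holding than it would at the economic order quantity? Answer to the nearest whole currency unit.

Extra cost ≈ $2,675 per year

Annual demand D = 19.7 × 300 = 5,910.
EOQ = √(2DS/H) = √(2 × 5,910 × 279 / 31) ≈ 326.16.
Cost at Q* = (D/Q*)S + (Q*/2)H = √(2DSH) ≈ $10,110.94.
Cost at Q = 160: (5,910/160)×279 + (160/2)×31 = $10,305.56 + $2,480.00 = $12,785.56.
Excess = $12,785.56 − $10,110.94 = $2,674.62.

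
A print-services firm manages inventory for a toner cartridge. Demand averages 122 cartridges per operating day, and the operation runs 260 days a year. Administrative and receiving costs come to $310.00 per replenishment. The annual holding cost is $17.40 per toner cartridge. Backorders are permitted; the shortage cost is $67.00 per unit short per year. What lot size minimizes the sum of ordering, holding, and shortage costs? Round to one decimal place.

Annual demand D = 122 × 260 = 31,720.
With planned backorders, Q* = √(2DS/H) · √((H+B)/B).
√(2DS/H) = √(2 × 31,720 × 310 / 17.4) = 1063.134.
√((H+B)/B) = √((17.4+67)/67) = 1.1224.
Q* ≈ 1193.223.

Q* ≈ 1,193.2 cartridges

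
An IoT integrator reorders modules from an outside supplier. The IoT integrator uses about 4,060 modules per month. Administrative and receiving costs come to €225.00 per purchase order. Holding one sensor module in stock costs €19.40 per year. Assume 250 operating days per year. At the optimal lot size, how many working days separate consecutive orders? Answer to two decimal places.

Annual demand D = 4,060 × 12 = 48,720.
EOQ = √(2DS/H) = √(2 × 48,720 × 225 / 19.4) ≈ 1063.06.
Cycle time = Q*/D × 250 = 1063.06 / 48,720 × 250 ≈ 5.455 days.

T ≈ 5.45 days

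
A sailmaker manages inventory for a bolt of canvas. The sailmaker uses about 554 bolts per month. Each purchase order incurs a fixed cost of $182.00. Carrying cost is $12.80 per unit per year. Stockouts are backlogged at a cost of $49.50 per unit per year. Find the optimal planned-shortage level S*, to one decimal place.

Annual demand D = 554 × 12 = 6,648.
With planned backorders, Q* = √(2DS/H) · √((H+B)/B).
√(2DS/H) = √(2 × 6,648 × 182 / 12.8) = 434.802.
√((H+B)/B) = √((12.8+49.5)/49.5) = 1.1219.
Q* ≈ 487.790.
S* = Q* · H/(H+B) = 487.790 × 12.8/62.3 ≈ 100.220.

S* ≈ 100.2 bolts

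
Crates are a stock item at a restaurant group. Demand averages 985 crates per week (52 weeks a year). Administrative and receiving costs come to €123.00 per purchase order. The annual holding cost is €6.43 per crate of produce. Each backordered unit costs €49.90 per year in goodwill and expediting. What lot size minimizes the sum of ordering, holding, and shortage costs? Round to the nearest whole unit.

Annual demand D = 985 × 52 = 51,220.
With planned backorders, Q* = √(2DS/H) · √((H+B)/B).
√(2DS/H) = √(2 × 51,220 × 123 / 6.43) = 1399.851.
√((H+B)/B) = √((6.43+49.9)/49.9) = 1.0625.
Q* ≈ 1487.310.

Q* ≈ 1,487 crates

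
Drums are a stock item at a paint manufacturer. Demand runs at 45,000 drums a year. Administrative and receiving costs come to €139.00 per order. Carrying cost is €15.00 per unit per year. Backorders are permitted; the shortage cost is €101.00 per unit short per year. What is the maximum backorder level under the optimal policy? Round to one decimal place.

S* ≈ 126.6 drums

With planned backorders, Q* = √(2DS/H) · √((H+B)/B).
√(2DS/H) = √(2 × 45,000 × 139 / 15) = 913.236.
√((H+B)/B) = √((15+101)/101) = 1.0717.
Q* ≈ 978.704.
S* = Q* · H/(H+B) = 978.704 × 15/116 ≈ 126.557.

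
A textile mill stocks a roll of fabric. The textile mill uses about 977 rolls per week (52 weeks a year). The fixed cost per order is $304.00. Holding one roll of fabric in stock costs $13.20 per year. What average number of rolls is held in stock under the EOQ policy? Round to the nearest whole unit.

Average inventory ≈ 765 rolls

Annual demand D = 977 × 52 = 50,804.
EOQ = √(2DS/H) = √(2 × 50,804 × 304 / 13.2) ≈ 1529.73.
Average inventory = Q*/2 ≈ 1529.73 / 2 = 764.863.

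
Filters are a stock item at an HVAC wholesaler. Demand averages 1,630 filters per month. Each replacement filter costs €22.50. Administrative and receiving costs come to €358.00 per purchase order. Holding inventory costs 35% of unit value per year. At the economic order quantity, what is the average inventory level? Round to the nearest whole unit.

Annual demand D = 1,630 × 12 = 19,560.
Holding cost H = 0.35 × €22.50 = €7.8750 per unit per year.
EOQ = √(2DS/H) = √(2 × 19,560 × 358 / 7.875) ≈ 1333.57.
Average inventory = Q*/2 ≈ 1333.57 / 2 = 666.785.

Average inventory ≈ 667 filters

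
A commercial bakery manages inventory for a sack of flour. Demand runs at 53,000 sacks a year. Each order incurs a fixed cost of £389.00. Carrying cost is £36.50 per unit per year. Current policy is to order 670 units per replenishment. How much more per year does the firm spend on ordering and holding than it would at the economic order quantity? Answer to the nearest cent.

EOQ = √(2DS/H) = √(2 × 53,000 × 389 / 36.5) ≈ 1062.87.
Cost at Q* = (D/Q*)S + (Q*/2)H = √(2DSH) ≈ £38,794.86.
Cost at Q = 670: (53,000/670)×389 + (670/2)×36.5 = £30,771.64 + £12,227.50 = £42,999.14.
Excess = £42,999.14 − £38,794.86 = £4,204.28.

Extra cost ≈ £4,204.28 per year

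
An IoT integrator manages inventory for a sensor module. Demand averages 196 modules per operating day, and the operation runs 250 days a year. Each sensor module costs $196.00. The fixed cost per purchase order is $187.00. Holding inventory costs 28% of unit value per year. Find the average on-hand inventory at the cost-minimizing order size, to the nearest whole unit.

Average inventory ≈ 289 modules

Annual demand D = 196 × 250 = 49,000.
Holding cost H = 0.28 × $196.00 = $54.8800 per unit per year.
Q* = √(2DS/H) = √(2 × 49,000 × 187 / 54.88) ≈ 577.87.
Average inventory = Q*/2 ≈ 577.87 / 2 = 288.933.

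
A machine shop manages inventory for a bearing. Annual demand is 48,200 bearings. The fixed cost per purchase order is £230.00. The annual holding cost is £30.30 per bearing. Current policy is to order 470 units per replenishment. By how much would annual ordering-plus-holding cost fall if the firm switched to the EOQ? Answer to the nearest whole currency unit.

Extra cost ≈ £4,788 per year

EOQ = √(2DS/H) = √(2 × 48,200 × 230 / 30.3) ≈ 855.42.
Cost at Q* = (D/Q*)S + (Q*/2)H = √(2DSH) ≈ £25,919.33.
Cost at Q = 470: (48,200/470)×230 + (470/2)×30.3 = £23,587.23 + £7,120.50 = £30,707.73.
Excess = £30,707.73 − £25,919.33 = £4,788.41.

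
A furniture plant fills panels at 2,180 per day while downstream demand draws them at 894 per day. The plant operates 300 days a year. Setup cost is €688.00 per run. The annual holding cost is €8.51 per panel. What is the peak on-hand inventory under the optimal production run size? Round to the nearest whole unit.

I_max ≈ 5,058 panels

Annual demand D = 894 × 300 = 268,200.
Production build-up factor (1 − d/p) = 1 − 894/2,180 = 0.5899.
Q* = √(2DS / (H(1 − d/p))) = √(2 × 268,200 × 688 / (8.51 × 0.5899)).
= √(369,043,200 / 5.0201) ≈ 8573.963.
Maximum inventory = Q*(1 − d/p) = 8573.963 × 0.5899 ≈ 5057.851.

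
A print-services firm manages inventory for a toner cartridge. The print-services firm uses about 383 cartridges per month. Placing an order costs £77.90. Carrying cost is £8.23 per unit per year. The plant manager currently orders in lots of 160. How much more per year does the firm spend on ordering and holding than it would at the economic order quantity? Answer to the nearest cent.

Annual demand D = 383 × 12 = 4,596.
EOQ = √(2DS/H) = √(2 × 4,596 × 77.9 / 8.23) ≈ 294.97.
Cost at Q* = (D/Q*)S + (Q*/2)H = √(2DSH) ≈ £2,427.58.
Cost at Q = 160: (4,596/160)×77.9 + (160/2)×8.23 = £2,237.68 + £658.40 = £2,896.08.
Excess = £2,896.08 − £2,427.58 = £468.50.

Extra cost ≈ £468.50 per year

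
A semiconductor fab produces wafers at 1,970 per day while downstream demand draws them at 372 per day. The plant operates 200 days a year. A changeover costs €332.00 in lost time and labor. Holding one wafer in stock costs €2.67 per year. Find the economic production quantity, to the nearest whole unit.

Annual demand D = 372 × 200 = 74,400.
Production build-up factor (1 − d/p) = 1 − 372/1,970 = 0.8112.
Q* = √(2DS / (H(1 − d/p))) = √(2 × 74,400 × 332 / (2.67 × 0.8112)).
= √(49,401,600 / 2.1658) ≈ 4775.948.

Q* ≈ 4,776 wafers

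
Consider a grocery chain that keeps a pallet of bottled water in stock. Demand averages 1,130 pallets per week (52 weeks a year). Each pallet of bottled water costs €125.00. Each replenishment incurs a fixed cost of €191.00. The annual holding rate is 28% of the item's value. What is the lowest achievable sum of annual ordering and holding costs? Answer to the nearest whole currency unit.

Annual demand D = 1,130 × 52 = 58,760.
Holding cost H = 0.28 × €125.00 = €35.0000 per unit per year.
EOQ = √(2DS/H) = √(2 × 58,760 × 191 / 35) ≈ 800.83.
At the optimum the two cost components are equal, so total cost = 2·(Q*/2)H = Q*·H.
Minimum total = √(2DSH) = √(2 × 58,760 × 191 × 35) ≈ 28028.935.

TC* ≈ €28,029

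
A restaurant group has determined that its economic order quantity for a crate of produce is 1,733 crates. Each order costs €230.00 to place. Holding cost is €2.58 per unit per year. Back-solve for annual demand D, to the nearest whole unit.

D ≈ 16,845 crates per year

Squaring Q* = √(2DS/H) gives Q*² = 2DS/H.
From Q* = √(2DS/H): D = Q*²H / (2S) = 1,733² × 2.58 / (2 × 230) = 16844.534.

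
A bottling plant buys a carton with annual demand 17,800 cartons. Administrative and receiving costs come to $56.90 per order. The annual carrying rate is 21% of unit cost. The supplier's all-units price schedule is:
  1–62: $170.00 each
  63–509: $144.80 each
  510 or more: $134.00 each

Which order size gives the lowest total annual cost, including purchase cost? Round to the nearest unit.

Q* ≈ 510 cartons

Holding cost per unit per year at price C is H = 0.21·C.
Evaluate total cost at each tier's feasible EOQ or, if the EOQ is below the tier, at the tier's minimum quantity.
Tier 1 ($170.00): EOQ = 238.2 exceeds tier's upper bound 62, so this tier is dominated.
EOQ at $144.80 = 258.1 (feasible in tier 2): TC = 17,800×$144.80 + (17,800/258.1)×56.9 + (258.1/2)×0.21×$144.80 = $2,585,288.29.
EOQ at $134.00 = 268.3 < 510, so use break Q=510: TC = 17,800×$134.00 + (17,800/510.0)×56.9 + (510.0/2)×0.21×$134.00 = $2,394,361.62.
Lowest total cost is $2,394,361.62 at Q = 510.0.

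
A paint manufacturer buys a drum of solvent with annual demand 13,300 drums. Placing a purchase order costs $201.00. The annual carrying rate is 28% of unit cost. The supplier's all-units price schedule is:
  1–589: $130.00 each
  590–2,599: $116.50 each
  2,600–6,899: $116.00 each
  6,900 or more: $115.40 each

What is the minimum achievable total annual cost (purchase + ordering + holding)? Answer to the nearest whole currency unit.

TC* ≈ $1,563,604

Holding cost per unit per year at price C is H = 0.28·C.
Candidates are each tier's EOQ (if it falls in that tier) and each price-break quantity.
EOQ at $130.00 = 383.3 (feasible in tier 1): TC = 13,300×$130.00 + (13,300/383.3)×201 + (383.3/2)×0.28×$130.00 = $1,742,950.49.
EOQ at $116.50 = 404.9 < 590, so use break Q=590: TC = 13,300×$116.50 + (13,300/590.0)×201 + (590.0/2)×0.28×$116.50 = $1,563,603.92.
EOQ at $116.00 = 405.7 < 2600, so use break Q=2600: TC = 13,300×$116.00 + (13,300/2600.0)×201 + (2600.0/2)×0.28×$116.00 = $1,586,052.19.
EOQ at $115.40 = 406.8 < 6900, so use break Q=6900: TC = 13,300×$115.40 + (13,300/6900.0)×201 + (6900.0/2)×0.28×$115.40 = $1,646,683.83.
Lowest total cost among the candidates is at Q = 590.0.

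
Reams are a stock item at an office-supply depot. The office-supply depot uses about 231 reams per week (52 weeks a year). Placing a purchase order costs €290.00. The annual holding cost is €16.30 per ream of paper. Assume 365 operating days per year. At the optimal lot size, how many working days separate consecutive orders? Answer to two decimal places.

T ≈ 19.87 days

Annual demand D = 231 × 52 = 12,012.
Q* = √(2DS/H) = √(2 × 12,012 × 290 / 16.3) ≈ 653.77.
Cycle time = Q*/D × 365 = 653.77 / 12,012 × 365 ≈ 19.866 days.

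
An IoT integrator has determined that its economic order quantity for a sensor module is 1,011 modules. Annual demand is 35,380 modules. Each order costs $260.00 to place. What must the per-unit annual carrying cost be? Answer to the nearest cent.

Invert the EOQ relation Q*² = 2DS/H.
From Q* = √(2DS/H): H = 2DS / Q*² = 2 × 35,380 × 260 / 1,011² = 17.9994.

H ≈ $18.00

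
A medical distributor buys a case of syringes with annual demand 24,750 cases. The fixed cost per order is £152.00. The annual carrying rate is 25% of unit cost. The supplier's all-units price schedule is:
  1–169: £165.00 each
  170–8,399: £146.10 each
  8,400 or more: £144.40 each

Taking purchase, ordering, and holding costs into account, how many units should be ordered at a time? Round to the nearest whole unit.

Q* ≈ 454 cases

Holding cost per unit per year at price C is H = 0.25·C.
Evaluate total cost at each tier's feasible EOQ or, if the EOQ is below the tier, at the tier's minimum quantity.
Tier 1 (£165.00): EOQ = 427.1 exceeds tier's upper bound 169, so this tier is dominated.
EOQ at £146.10 = 453.9 (feasible in tier 2): TC = 24,750×£146.10 + (24,750/453.9)×152 + (453.9/2)×0.25×£146.10 = £3,632,552.52.
EOQ at £144.40 = 456.5 < 8400, so use break Q=8400: TC = 24,750×£144.40 + (24,750/8400.0)×152 + (8400.0/2)×0.25×£144.40 = £3,725,967.86.
Lowest total cost is £3,632,552.52 at Q = 453.9.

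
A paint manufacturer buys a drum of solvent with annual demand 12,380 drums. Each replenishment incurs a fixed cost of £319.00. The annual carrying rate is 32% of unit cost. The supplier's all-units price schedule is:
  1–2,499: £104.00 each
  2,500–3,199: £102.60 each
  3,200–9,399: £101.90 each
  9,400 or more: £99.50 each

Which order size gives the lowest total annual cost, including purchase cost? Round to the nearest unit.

Holding cost per unit per year at price C is H = 0.32·C.
For each price level, check whether its EOQ is feasible; otherwise the best quantity at that price is the breakpoint.
EOQ at £104.00 = 487.2 (feasible in tier 1): TC = 12,380×£104.00 + (12,380/487.2)×319 + (487.2/2)×0.32×£104.00 = £1,303,732.96.
EOQ at £102.60 = 490.5 < 2500, so use break Q=2500: TC = 12,380×£102.60 + (12,380/2500.0)×319 + (2500.0/2)×0.32×£102.60 = £1,312,807.69.
EOQ at £101.90 = 492.2 < 3200, so use break Q=3200: TC = 12,380×£101.90 + (12,380/3200.0)×319 + (3200.0/2)×0.32×£101.90 = £1,314,928.93.
EOQ at £99.50 = 498.1 < 9400, so use break Q=9400: TC = 12,380×£99.50 + (12,380/9400.0)×319 + (9400.0/2)×0.32×£99.50 = £1,381,878.13.
Lowest total cost is £1,303,732.96 at Q = 487.2.

Q* ≈ 487 drums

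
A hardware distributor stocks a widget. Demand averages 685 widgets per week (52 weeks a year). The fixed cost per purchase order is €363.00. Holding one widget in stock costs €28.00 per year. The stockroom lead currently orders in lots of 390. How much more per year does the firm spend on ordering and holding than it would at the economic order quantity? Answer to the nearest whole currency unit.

Annual demand D = 685 × 52 = 35,620.
EOQ = √(2DS/H) = √(2 × 35,620 × 363 / 28) ≈ 961.03.
Cost at Q* = (D/Q*)S + (Q*/2)H = √(2DSH) ≈ €26,908.80.
Cost at Q = 390: (35,620/390)×363 + (390/2)×28 = €33,154.00 + €5,460.00 = €38,614.00.
Excess = €38,614.00 − €26,908.80 = €11,705.20.

Extra cost ≈ €11,705 per year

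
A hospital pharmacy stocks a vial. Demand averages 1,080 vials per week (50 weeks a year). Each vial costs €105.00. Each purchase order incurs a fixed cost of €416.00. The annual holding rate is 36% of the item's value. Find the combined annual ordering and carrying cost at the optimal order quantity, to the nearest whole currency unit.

Annual demand D = 1,080 × 50 = 54,000.
Holding cost H = 0.36 × €105.00 = €37.8000 per unit per year.
Q* = √(2DS/H) = √(2 × 54,000 × 416 / 37.8) ≈ 1090.22.
At Q*, ordering cost (D/Q*)S equals holding cost (Q*/2)H, each = √(DSH/2).
Minimum total = √(2DSH) = √(2 × 54,000 × 416 × 37.8) ≈ 41210.174.

TC* ≈ €41,210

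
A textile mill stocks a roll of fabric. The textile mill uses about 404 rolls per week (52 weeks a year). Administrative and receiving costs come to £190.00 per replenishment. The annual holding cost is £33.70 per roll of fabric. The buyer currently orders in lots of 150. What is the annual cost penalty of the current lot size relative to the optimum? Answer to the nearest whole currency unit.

Annual demand D = 404 × 52 = 21,008.
EOQ = √(2DS/H) = √(2 × 21,008 × 190 / 33.7) ≈ 486.71.
Cost at Q* = (D/Q*)S + (Q*/2)H = √(2DSH) ≈ £16,402.09.
Cost at Q = 150: (21,008/150)×190 + (150/2)×33.7 = £26,610.13 + £2,527.50 = £29,137.63.
Excess = £29,137.63 − £16,402.09 = £12,735.55.

Extra cost ≈ £12,736 per year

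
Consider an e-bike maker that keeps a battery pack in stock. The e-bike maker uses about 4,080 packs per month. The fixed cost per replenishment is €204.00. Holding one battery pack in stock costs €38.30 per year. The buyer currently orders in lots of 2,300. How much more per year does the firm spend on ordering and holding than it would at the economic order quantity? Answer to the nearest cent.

Extra cost ≈ €20,727.67 per year

Annual demand D = 4,080 × 12 = 48,960.
EOQ = √(2DS/H) = √(2 × 48,960 × 204 / 38.3) ≈ 722.19.
Cost at Q* = (D/Q*)S + (Q*/2)H = √(2DSH) ≈ €27,659.87.
Cost at Q = 2,300: (48,960/2,300)×204 + (2,300/2)×38.3 = €4,342.54 + €44,045.00 = €48,387.54.
Excess = €48,387.54 − €27,659.87 = €20,727.67.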